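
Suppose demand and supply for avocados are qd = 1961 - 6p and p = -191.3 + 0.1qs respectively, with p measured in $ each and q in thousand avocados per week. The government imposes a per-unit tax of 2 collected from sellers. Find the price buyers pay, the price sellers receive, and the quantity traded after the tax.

p_b = 4.25, p_s = 2.25, q = 1935.5

Rewriting in direct form: qs = 1913 + 10p.
Sellers keep p_s = p_b - 2 per unit, so supply in terms of the buyer price is qs = 1893 + 10p_b.
Equate demand and the shifted supply: 1961 - 6p_b = 1893 + 10p_b, giving 16p_b = 68, so p_b = 4.25.
So p_s = 2.25 and the quantity traded is q = 1961 - 6(4.25) = 1935.5.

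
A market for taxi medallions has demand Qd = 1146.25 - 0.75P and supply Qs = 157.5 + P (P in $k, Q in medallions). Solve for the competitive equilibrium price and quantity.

P* = 565, Q* = 722.5

Equating demand and supply, 1146.25 - 0.75P = 157.5 + P gives 1.75P = 988.75, so P* = 565.
Plugging P* into demand: Q* = 1146.25 - 0.75(565) = 722.5.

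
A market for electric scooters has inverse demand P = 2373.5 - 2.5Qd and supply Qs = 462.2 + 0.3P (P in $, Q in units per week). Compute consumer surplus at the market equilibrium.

Consumer surplus = 562801.25

Rewriting in direct form: Qd = 949.4 - 0.4P.
Equating demand and supply, 949.4 - 0.4P = 462.2 + 0.3P gives 0.7P = 487.2, so P* = 696.
From the demand curve, Q* = 949.4 - 0.4(696) = 671.
Demand choke price (Qd = 0): P = 949.4/0.4 = 2373.5. Consumer surplus = ½ × (2373.5 - 696) × 671 = 562801.25.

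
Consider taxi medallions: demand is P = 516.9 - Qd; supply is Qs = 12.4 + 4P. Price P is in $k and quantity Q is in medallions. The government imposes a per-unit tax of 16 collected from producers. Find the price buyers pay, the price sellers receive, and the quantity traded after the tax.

Rewriting in direct form: Qd = 516.9 - P.
The tax drives a wedge P_b - P_s = 16. Substituting P_s = P_b - 16 into supply: Qs = -51.6 + 4P_b.
Set Qd = Qs: 516.9 - P_b = -51.6 + 4P_b, so 568.5 = 5P_b and P_b = 113.7.
So P_s = 97.7 and the quantity traded is Q = 516.9 - 113.7 = 403.2.

P_b = 113.7, P_s = 97.7, Q = 403.2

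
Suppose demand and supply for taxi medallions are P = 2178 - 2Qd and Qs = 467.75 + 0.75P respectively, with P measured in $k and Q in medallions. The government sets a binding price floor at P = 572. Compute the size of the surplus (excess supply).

Surplus = 93.75

Solving each curve for Q: Qd = 1089 - 0.5P.
Evaluating both curves at the floor price 572 gives Qd = 803, Qs = 896.75.
Surplus = Qs - Qd = 896.75 - 803 = 93.75.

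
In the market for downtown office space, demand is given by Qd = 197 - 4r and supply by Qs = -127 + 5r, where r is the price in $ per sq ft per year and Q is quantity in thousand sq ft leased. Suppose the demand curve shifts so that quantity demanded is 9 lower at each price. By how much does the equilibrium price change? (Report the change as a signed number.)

Δr = -1

Set Qd = Qs: 197 - 4r = -127 + 5r, so 324 = 9r and r* = 36.
Substitute back: Q* = 197 - 4(36) = 53.
After the shift, demand is Qd = 188 - 4r.
New equilibrium: 315 = 9r, so r = 35 and Q = 48.
Δr = 35 - 36 = -1.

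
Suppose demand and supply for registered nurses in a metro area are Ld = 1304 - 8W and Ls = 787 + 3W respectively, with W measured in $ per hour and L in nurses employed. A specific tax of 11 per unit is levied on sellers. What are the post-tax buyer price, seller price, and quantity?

W_b = 50, W_s = 39, L = 904

Sellers keep W_s = W_b - 11 per unit, so supply in terms of the buyer price is Ls = 754 + 3W_b.
Equate demand and the shifted supply: 1304 - 8W_b = 754 + 3W_b, giving 11W_b = 550, so W_b = 50.
Then W_s = 50 - 11 = 39 and L = 1304 - 8(50) = 904.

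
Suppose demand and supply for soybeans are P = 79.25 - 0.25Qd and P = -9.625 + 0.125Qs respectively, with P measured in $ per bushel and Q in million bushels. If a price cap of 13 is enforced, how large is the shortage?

Shortage = 84

In direct form, Qd = 317 - 4P and Qs = 77 + 8P.
With P fixed at 13, quantity demanded is 265 and quantity supplied is 181.
Shortage = Qd - Qs = 265 - 181 = 84.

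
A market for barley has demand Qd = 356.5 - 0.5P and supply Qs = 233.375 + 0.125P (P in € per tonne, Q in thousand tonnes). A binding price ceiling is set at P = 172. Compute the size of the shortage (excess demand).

Evaluating both curves at the ceiling price 172 gives Qd = 270.5, Qs = 254.875.
Shortage = Qd - Qs = 270.5 - 254.875 = 15.625.

Shortage = 15.625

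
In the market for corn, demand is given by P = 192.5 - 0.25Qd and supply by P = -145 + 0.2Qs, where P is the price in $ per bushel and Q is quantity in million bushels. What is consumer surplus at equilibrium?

Rewriting in direct form: Qd = 770 - 4P and Qs = 725 + 5P.
Equating demand and supply, 770 - 4P = 725 + 5P gives 9P = 45, so P* = 5.
Then Q* = 770 - 4(5) = 750.
Demand choke price (Qd = 0): P = 770/4 = 192.5. Consumer surplus = ½ × (192.5 - 5) × 750 = 70312.5.

Consumer surplus = 70312.5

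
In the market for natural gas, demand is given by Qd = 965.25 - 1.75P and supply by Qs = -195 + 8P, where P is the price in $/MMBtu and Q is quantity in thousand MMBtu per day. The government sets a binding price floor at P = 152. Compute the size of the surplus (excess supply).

At P = 152: Qd = 699.25 and Qs = 1021.
Surplus = Qs - Qd = 1021 - 699.25 = 321.75.

Surplus = 321.75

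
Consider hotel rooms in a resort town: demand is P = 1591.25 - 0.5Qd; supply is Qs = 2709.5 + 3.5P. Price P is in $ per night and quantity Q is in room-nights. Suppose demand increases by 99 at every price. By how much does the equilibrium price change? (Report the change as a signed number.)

ΔP = 18

In direct form, Qd = 3182.5 - 2P.
At equilibrium Qd = Qs, so 3182.5 - 2P = 2709.5 + 3.5P; collecting terms, 473 = 5.5P and P* = 86.
From the demand curve, Q* = 3182.5 - 2(86) = 3010.5.
After the shift, demand is Qd = 3281.5 - 2P.
Re-solving, 5.5P = 572 gives P = 104 and Q = 3073.5.
ΔP = 104 - 86 = 18.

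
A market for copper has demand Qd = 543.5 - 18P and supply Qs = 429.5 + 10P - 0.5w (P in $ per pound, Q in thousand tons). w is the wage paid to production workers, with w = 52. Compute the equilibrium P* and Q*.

With w = 52, supply is Qs = 403.5 + 10P.
At equilibrium Qd = Qs, so 543.5 - 18P = 403.5 + 10P; collecting terms, 140 = 28P and P* = 5.
Substitute back: Q* = 543.5 - 18(5) = 453.5.

P* = 5, Q* = 453.5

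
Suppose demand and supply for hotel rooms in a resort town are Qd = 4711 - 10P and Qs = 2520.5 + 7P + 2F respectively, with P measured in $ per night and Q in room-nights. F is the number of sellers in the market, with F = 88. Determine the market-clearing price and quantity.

With F = 88, supply is Qs = 2696.5 + 7P.
The market clears where 4711 - 10P = 2696.5 + 7P. Rearranging, 17P = 2014.5, hence P* = 118.5.
Plugging P* into demand: Q* = 4711 - 10(118.5) = 3526.

P* = 118.5, Q* = 3526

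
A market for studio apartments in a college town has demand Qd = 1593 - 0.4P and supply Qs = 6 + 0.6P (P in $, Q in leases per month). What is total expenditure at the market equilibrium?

Equating demand and supply, 1593 - 0.4P = 6 + 0.6P gives P = 1587, so P* = 1587.
From the demand curve, Q* = 1593 - 0.4(1587) = 958.2.
Total expenditure = P* × Q* = 1587 × 958.2 = 1520663.4.

Total expenditure = 1520663.4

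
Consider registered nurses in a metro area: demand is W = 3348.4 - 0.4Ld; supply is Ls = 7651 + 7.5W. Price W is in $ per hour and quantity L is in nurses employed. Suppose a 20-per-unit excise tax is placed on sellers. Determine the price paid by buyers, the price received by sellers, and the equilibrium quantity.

In direct form, Ld = 8371 - 2.5W.
The tax drives a wedge W_b - W_s = 20. Substituting W_s = W_b - 20 into supply: Ls = 7501 + 7.5W_b.
Set Ld = Ls: 8371 - 2.5W_b = 7501 + 7.5W_b, so 870 = 10W_b and W_b = 87.
So W_s = 67 and the quantity traded is L = 8371 - 2.5(87) = 8153.5.

W_b = 87, W_s = 67, L = 8153.5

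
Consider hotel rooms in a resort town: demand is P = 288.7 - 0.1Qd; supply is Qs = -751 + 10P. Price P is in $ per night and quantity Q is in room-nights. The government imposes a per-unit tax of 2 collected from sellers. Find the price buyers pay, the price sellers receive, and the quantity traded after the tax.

Solving each curve for Q: Qd = 2887 - 10P.
The tax drives a wedge P_b - P_s = 2. Substituting P_s = P_b - 2 into supply: Qs = -771 + 10P_b.
Market clearing requires 2887 - 10P_b = -771 + 10P_b; hence 3658 = 20P_b and P_b = 182.9.
Then P_s = 182.9 - 2 = 180.9 and Q = 2887 - 10(182.9) = 1058.

P_b = 182.9, P_s = 180.9, Q = 1058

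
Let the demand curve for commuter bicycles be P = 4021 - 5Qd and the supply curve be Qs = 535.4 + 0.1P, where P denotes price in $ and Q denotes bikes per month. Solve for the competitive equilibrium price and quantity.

Rewriting in direct form: Qd = 804.2 - 0.2P.
Equating demand and supply, 804.2 - 0.2P = 535.4 + 0.1P gives 0.3P = 268.8, so P* = 896.
Plugging P* into demand: Q* = 804.2 - 0.2(896) = 625.

P* = 896, Q* = 625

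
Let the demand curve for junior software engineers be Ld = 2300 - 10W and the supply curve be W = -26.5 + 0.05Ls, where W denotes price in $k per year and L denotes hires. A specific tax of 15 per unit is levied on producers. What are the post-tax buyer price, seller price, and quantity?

W_b = 69, W_s = 54, L = 1610

In direct form, Ls = 530 + 20W.
With a tax of 15 on producers, they supply based on the net price W_s = W_b - 15, so Ls = 230 + 20W_b.
Market clearing requires 2300 - 10W_b = 230 + 20W_b; hence 2070 = 30W_b and W_b = 69.
Then W_s = 69 - 15 = 54 and L = 2300 - 10(69) = 1610.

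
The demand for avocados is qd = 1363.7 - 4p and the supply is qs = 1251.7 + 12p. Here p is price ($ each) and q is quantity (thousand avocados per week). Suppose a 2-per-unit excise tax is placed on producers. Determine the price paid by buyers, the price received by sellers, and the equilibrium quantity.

p_b = 8.5, p_s = 6.5, q = 1329.7

The tax drives a wedge p_b - p_s = 2. Substituting p_s = p_b - 2 into supply: qs = 1227.7 + 12p_b.
Equate demand and the shifted supply: 1363.7 - 4p_b = 1227.7 + 12p_b, giving 16p_b = 136, so p_b = 8.5.
Then p_s = 8.5 - 2 = 6.5 and q = 1363.7 - 4(8.5) = 1329.7.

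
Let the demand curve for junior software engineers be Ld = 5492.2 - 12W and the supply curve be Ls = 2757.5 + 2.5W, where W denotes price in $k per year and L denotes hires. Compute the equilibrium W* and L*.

At equilibrium Ld = Ls, so 5492.2 - 12W = 2757.5 + 2.5W; collecting terms, 2734.7 = 14.5W and W* = 188.6.
Plugging W* into demand: L* = 5492.2 - 12(188.6) = 3229.

W* = 188.6, L* = 3229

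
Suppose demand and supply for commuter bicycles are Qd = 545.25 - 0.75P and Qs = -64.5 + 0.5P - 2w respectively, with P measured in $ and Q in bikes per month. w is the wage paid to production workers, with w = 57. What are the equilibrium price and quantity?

With w = 57, supply is Qs = -178.5 + 0.5P.
At equilibrium Qd = Qs, so 545.25 - 0.75P = -178.5 + 0.5P; collecting terms, 723.75 = 1.25P and P* = 579.
Substitute back: Q* = 545.25 - 0.75(579) = 111.

P* = 579, Q* = 111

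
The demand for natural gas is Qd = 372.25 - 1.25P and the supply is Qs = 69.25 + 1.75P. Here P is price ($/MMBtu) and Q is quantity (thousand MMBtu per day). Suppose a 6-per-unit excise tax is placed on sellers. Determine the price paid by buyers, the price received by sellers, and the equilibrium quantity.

P_b = 104.5, P_s = 98.5, Q = 241.625

With a tax of 6 on sellers, they supply based on the net price P_s = P_b - 6, so Qs = 58.75 + 1.75P_b.
Set Qd = Qs: 372.25 - 1.25P_b = 58.75 + 1.75P_b, so 313.5 = 3P_b and P_b = 104.5.
So P_s = 98.5 and the quantity traded is Q = 372.25 - 1.25(104.5) = 241.625.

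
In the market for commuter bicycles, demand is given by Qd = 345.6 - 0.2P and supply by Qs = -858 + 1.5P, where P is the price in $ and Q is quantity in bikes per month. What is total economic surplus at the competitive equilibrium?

Total surplus = 117912

The market clears where 345.6 - 0.2P = -858 + 1.5P. Rearranging, 1.7P = 1203.6, hence P* = 708.
Substitute back: Q* = 345.6 - 0.2(708) = 204.
Demand choke price = 1728; supply choke price = 572. CS = ½(1728 - 708)(204) = 104040; PS = ½(708 - 572)(204) = 13872. Total surplus = 117912.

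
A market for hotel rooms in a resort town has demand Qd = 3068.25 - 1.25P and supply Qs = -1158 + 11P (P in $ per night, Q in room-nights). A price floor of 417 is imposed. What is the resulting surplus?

Surplus = 882

With P fixed at 417, quantity demanded is 2547 and quantity supplied is 3429.
Surplus = Qs - Qd = 3429 - 2547 = 882.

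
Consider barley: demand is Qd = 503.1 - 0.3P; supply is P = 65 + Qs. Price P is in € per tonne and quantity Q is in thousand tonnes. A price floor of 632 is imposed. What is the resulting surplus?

Surplus = 253.5

In direct form, Qs = -65 + P.
With P fixed at 632, quantity demanded is 313.5 and quantity supplied is 567.
Surplus = Qs - Qd = 567 - 313.5 = 253.5.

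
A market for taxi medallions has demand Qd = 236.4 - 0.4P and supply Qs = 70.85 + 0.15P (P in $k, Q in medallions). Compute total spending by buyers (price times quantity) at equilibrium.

Total spending by buyers = 34916

Set Qd = Qs: 236.4 - 0.4P = 70.85 + 0.15P, so 165.55 = 0.55P and P* = 301.
Plugging P* into demand: Q* = 236.4 - 0.4(301) = 116.
Total spending by buyers = P* × Q* = 301 × 116 = 34916.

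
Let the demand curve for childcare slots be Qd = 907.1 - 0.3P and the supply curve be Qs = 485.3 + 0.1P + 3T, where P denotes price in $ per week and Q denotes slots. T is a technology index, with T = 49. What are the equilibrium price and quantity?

With T = 49, supply is Qs = 632.3 + 0.1P.
Set Qd = Qs: 907.1 - 0.3P = 632.3 + 0.1P, so 274.8 = 0.4P and P* = 687.
Then Q* = 907.1 - 0.3(687) = 701.

P* = 687, Q* = 701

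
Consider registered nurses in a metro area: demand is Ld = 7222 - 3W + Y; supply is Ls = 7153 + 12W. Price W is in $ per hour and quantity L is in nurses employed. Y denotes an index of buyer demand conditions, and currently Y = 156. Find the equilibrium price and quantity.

W* = 15, L* = 7333

With Y = 156, demand is Ld = 7378 - 3W.
The market clears where 7378 - 3W = 7153 + 12W. Rearranging, 15W = 225, hence W* = 15.
Plugging W* into demand: L* = 7378 - 3(15) = 7333.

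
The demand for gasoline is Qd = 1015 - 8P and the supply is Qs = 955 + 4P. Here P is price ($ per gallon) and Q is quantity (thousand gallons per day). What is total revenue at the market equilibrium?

Total revenue = 4875

At equilibrium Qd = Qs, so 1015 - 8P = 955 + 4P; collecting terms, 60 = 12P and P* = 5.
From the demand curve, Q* = 1015 - 8(5) = 975.
Total revenue = P* × Q* = 5 × 975 = 4875.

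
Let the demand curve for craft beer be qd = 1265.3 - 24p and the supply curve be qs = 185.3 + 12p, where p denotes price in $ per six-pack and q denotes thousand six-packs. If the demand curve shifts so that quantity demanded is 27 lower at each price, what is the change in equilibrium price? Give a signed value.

Equating demand and supply, 1265.3 - 24p = 185.3 + 12p gives 36p = 1080, so p* = 30.
Substitute back: q* = 1265.3 - 24(30) = 545.3.
After the shift, demand is qd = 1238.3 - 24p.
New equilibrium: 1053 = 36p, so p = 29.25 and q = 536.3.
Δp = 29.25 - 30 = -0.75.

Δp = -0.75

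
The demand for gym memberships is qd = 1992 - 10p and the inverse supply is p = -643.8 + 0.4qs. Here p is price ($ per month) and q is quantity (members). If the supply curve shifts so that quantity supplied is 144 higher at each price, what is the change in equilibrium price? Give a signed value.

Δp = -11.52

Solving each curve for q: qs = 1609.5 + 2.5p.
At equilibrium qd = qs, so 1992 - 10p = 1609.5 + 2.5p; collecting terms, 382.5 = 12.5p and p* = 30.6.
Plugging p* into demand: q* = 1992 - 10(30.6) = 1686.
After the shift, supply is qs = 1753.5 + 2.5p.
New equilibrium: 238.5 = 12.5p, so p = 19.08 and q = 1801.2.
Δp = 19.08 - 30.6 = -11.52.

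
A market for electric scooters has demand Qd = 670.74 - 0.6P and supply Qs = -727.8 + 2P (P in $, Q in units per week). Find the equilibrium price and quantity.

P* = 537.9, Q* = 348

Set Qd = Qs: 670.74 - 0.6P = -727.8 + 2P, so 1398.54 = 2.6P and P* = 537.9.
Substitute back: Q* = 670.74 - 0.6(537.9) = 348.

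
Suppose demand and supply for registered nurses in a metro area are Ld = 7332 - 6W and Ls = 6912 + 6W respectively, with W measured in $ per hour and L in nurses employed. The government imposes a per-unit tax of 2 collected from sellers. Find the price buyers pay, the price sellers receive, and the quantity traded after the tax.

Sellers keep W_s = W_b - 2 per unit, so supply in terms of the buyer price is Ls = 6900 + 6W_b.
Set Ld = Ls: 7332 - 6W_b = 6900 + 6W_b, so 432 = 12W_b and W_b = 36.
Then W_s = 36 - 2 = 34 and L = 7332 - 6(36) = 7116.

W_b = 36, W_s = 34, L = 7116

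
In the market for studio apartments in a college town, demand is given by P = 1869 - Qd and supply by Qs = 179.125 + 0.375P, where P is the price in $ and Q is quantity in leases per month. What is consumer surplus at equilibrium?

Consumer surplus = 204800

In direct form, Qd = 1869 - P.
Equating demand and supply, 1869 - P = 179.125 + 0.375P gives 1.375P = 1689.875, so P* = 1229.
Substitute back: Q* = 1869 - 1229 = 640.
Demand choke price (Qd = 0): P = 1869. Consumer surplus = ½ × (1869 - 1229) × 640 = 204800.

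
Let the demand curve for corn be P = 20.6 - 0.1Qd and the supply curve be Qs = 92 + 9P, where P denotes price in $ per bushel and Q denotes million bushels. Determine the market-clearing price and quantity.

In direct form, Qd = 206 - 10P.
Set Qd = Qs: 206 - 10P = 92 + 9P, so 114 = 19P and P* = 6.
Then Q* = 206 - 10(6) = 146.

P* = 6, Q* = 146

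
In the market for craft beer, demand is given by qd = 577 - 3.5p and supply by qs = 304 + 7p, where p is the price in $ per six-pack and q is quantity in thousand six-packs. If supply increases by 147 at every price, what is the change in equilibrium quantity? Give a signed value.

Equating demand and supply, 577 - 3.5p = 304 + 7p gives 10.5p = 273, so p* = 26.
From the demand curve, q* = 577 - 3.5(26) = 486.
After the shift, supply is qs = 451 + 7p.
The new intersection has 126 = 10.5p, i.e. p = 12, q = 535.
Δq = 535 - 486 = 49.

Δq = 49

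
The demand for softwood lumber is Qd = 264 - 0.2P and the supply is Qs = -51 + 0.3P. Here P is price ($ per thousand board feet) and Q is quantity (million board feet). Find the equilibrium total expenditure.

Total expenditure = 86940

Equating demand and supply, 264 - 0.2P = -51 + 0.3P gives 0.5P = 315, so P* = 630.
Plugging P* into demand: Q* = 264 - 0.2(630) = 138.
Total expenditure = P* × Q* = 630 × 138 = 86940.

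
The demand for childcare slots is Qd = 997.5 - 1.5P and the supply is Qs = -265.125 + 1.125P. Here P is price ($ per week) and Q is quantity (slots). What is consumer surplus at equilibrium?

Consumer surplus = 25392

At equilibrium Qd = Qs, so 997.5 - 1.5P = -265.125 + 1.125P; collecting terms, 1262.625 = 2.625P and P* = 481.
From the demand curve, Q* = 997.5 - 1.5(481) = 276.
Demand choke price (Qd = 0): P = 997.5/1.5 = 665. Consumer surplus = ½ × (665 - 481) × 276 = 25392.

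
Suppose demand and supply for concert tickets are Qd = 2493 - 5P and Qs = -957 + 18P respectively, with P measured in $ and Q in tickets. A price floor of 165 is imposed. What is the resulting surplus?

At P = 165: Qd = 1668 and Qs = 2013.
Surplus = Qs - Qd = 2013 - 1668 = 345.

Surplus = 345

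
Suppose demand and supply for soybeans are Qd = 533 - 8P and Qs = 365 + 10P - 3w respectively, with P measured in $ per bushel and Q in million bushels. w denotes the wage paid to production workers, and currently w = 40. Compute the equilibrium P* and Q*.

With w = 40, supply is Qs = 245 + 10P.
Equating demand and supply, 533 - 8P = 245 + 10P gives 18P = 288, so P* = 16.
From the demand curve, Q* = 533 - 8(16) = 405.

P* = 16, Q* = 405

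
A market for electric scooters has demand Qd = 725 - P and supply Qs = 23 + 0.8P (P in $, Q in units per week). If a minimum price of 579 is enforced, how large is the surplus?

Evaluating both curves at the floor price 579 gives Qd = 146, Qs = 486.2.
Surplus = Qs - Qd = 486.2 - 146 = 340.2.

Surplus = 340.2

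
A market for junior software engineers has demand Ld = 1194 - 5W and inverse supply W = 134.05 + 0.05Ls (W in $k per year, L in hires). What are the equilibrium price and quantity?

Rewriting in direct form: Ls = -2681 + 20W.
At equilibrium Ld = Ls, so 1194 - 5W = -2681 + 20W; collecting terms, 3875 = 25W and W* = 155.
Then L* = 1194 - 5(155) = 419.

W* = 155, L* = 419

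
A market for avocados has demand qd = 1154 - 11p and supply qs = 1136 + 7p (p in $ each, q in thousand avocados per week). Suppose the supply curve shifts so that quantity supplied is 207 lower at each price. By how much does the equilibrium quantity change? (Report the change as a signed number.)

At equilibrium qd = qs, so 1154 - 11p = 1136 + 7p; collecting terms, 18 = 18p and p* = 1.
Substitute back: q* = 1154 - 11(1) = 1143.
After the shift, supply is qs = 929 + 7p.
New equilibrium: 225 = 18p, so p = 12.5 and q = 1016.5.
Δq = 1016.5 - 1143 = -126.5.

Δq = -126.5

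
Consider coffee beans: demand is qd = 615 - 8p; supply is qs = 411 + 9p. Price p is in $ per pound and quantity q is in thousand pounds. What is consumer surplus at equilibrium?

Consumer surplus = 16835.0625

At equilibrium qd = qs, so 615 - 8p = 411 + 9p; collecting terms, 204 = 17p and p* = 12.
Plugging p* into demand: q* = 615 - 8(12) = 519.
Demand choke price (qd = 0): p = 615/8 = 76.875. Consumer surplus = ½ × (76.875 - 12) × 519 = 16835.0625.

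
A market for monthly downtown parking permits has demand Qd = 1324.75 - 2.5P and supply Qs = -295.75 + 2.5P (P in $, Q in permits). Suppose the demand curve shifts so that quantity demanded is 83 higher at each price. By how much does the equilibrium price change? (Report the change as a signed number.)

At equilibrium Qd = Qs, so 1324.75 - 2.5P = -295.75 + 2.5P; collecting terms, 1620.5 = 5P and P* = 324.1.
Then Q* = 1324.75 - 2.5(324.1) = 514.5.
After the shift, demand is Qd = 1407.75 - 2.5P.
New equilibrium: 1703.5 = 5P, so P = 340.7 and Q = 556.
ΔP = 340.7 - 324.1 = 16.6.

ΔP = 16.6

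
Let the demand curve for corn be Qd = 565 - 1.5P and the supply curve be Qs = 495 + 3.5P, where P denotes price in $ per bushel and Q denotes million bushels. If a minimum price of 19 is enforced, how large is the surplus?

Surplus = 25

With P fixed at 19, quantity demanded is 536.5 and quantity supplied is 561.5.
Surplus = Qs - Qd = 561.5 - 536.5 = 25.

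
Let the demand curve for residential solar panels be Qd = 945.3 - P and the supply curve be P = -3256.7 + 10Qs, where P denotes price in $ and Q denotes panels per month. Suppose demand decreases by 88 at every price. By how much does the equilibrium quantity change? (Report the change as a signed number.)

ΔQ = -8

Inverting to quantity form: Qs = 325.67 + 0.1P.
Set Qd = Qs: 945.3 - P = 325.67 + 0.1P, so 619.63 = 1.1P and P* = 563.3.
Substitute back: Q* = 945.3 - 563.3 = 382.
After the shift, demand is Qd = 857.3 - P.
The new intersection has 531.63 = 1.1P, i.e. P = 483.3, Q = 374.
ΔQ = 374 - 382 = -8.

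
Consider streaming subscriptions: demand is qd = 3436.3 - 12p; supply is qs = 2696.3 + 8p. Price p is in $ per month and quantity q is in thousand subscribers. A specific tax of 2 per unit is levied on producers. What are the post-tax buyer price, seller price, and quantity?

p_b = 37.8, p_s = 35.8, q = 2982.7

With a tax of 2 on producers, they supply based on the net price p_s = p_b - 2, so qs = 2680.3 + 8p_b.
Set qd = qs: 3436.3 - 12p_b = 2680.3 + 8p_b, so 756 = 20p_b and p_b = 37.8.
Then p_s = 37.8 - 2 = 35.8 and q = 3436.3 - 12(37.8) = 2982.7.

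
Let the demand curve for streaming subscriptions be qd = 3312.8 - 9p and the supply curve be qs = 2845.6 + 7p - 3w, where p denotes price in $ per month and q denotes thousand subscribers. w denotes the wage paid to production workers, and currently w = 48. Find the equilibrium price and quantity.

With w = 48, supply is qs = 2701.6 + 7p.
The market clears where 3312.8 - 9p = 2701.6 + 7p. Rearranging, 16p = 611.2, hence p* = 38.2.
Plugging p* into demand: q* = 3312.8 - 9(38.2) = 2969.

p* = 38.2, q* = 2969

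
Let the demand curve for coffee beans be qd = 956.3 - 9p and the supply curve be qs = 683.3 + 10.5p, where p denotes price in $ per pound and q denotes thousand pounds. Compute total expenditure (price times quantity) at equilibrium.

Total expenditure = 11624.2

At equilibrium qd = qs, so 956.3 - 9p = 683.3 + 10.5p; collecting terms, 273 = 19.5p and p* = 14.
Substitute back: q* = 956.3 - 9(14) = 830.3.
Total expenditure = p* × q* = 14 × 830.3 = 11624.2.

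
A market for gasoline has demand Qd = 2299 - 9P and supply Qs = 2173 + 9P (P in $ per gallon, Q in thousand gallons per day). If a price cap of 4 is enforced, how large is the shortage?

With P fixed at 4, quantity demanded is 2263 and quantity supplied is 2209.
Shortage = Qd - Qs = 2263 - 2209 = 54.

Shortage = 54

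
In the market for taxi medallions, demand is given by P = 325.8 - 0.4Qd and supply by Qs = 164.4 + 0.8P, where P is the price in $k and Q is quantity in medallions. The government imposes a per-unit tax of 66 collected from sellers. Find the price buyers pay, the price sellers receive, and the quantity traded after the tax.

P_b = 213, P_s = 147, Q = 282

In direct form, Qd = 814.5 - 2.5P.
Sellers keep P_s = P_b - 66 per unit, so supply in terms of the buyer price is Qs = 111.6 + 0.8P_b.
Market clearing requires 814.5 - 2.5P_b = 111.6 + 0.8P_b; hence 702.9 = 3.3P_b and P_b = 213.
So P_s = 147 and the quantity traded is Q = 814.5 - 2.5(213) = 282.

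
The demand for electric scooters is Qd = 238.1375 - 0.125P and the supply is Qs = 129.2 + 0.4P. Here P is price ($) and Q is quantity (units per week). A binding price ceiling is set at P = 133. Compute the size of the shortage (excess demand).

Shortage = 39.1125

Evaluating both curves at the ceiling price 133 gives Qd = 221.5125, Qs = 182.4.
Shortage = Qd - Qs = 221.5125 - 182.4 = 39.1125.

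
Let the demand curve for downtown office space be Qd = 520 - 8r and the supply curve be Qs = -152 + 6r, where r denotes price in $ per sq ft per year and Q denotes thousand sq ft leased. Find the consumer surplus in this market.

Consumer surplus = 1156

At equilibrium Qd = Qs, so 520 - 8r = -152 + 6r; collecting terms, 672 = 14r and r* = 48.
Substitute back: Q* = 520 - 8(48) = 136.
Demand choke price (Qd = 0): r = 520/8 = 65. Consumer surplus = ½ × (65 - 48) × 136 = 1156.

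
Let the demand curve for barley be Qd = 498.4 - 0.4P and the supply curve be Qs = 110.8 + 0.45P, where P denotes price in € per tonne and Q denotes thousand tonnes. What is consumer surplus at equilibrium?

At equilibrium Qd = Qs, so 498.4 - 0.4P = 110.8 + 0.45P; collecting terms, 387.6 = 0.85P and P* = 456.
Plugging P* into demand: Q* = 498.4 - 0.4(456) = 316.
Demand choke price (Qd = 0): P = 498.4/0.4 = 1246. Consumer surplus = ½ × (1246 - 456) × 316 = 124820.

Consumer surplus = 124820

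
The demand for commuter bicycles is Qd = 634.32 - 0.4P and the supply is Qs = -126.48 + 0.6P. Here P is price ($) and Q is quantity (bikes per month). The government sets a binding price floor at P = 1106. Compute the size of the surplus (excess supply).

Surplus = 345.2

At P = 1106: Qd = 191.92 and Qs = 537.12.
Surplus = Qs - Qd = 537.12 - 191.92 = 345.2.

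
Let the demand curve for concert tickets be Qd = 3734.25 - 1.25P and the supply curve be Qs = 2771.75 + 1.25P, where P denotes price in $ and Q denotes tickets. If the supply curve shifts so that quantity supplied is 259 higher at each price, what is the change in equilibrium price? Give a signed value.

ΔP = -103.6

Equating demand and supply, 3734.25 - 1.25P = 2771.75 + 1.25P gives 2.5P = 962.5, so P* = 385.
Substitute back: Q* = 3734.25 - 1.25(385) = 3253.
After the shift, supply is Qs = 3030.75 + 1.25P.
New equilibrium: 703.5 = 2.5P, so P = 281.4 and Q = 3382.5.
ΔP = 281.4 - 385 = -103.6.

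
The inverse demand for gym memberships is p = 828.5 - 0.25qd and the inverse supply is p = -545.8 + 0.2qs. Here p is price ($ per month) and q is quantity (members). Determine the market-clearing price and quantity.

p* = 65, q* = 3054

Solving each curve for q: qd = 3314 - 4p and qs = 2729 + 5p.
Equating demand and supply, 3314 - 4p = 2729 + 5p gives 9p = 585, so p* = 65.
From the demand curve, q* = 3314 - 4(65) = 3054.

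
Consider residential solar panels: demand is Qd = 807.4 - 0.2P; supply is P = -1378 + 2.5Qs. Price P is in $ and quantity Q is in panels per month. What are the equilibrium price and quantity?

Inverting to quantity form: Qs = 551.2 + 0.4P.
Equating demand and supply, 807.4 - 0.2P = 551.2 + 0.4P gives 0.6P = 256.2, so P* = 427.
From the demand curve, Q* = 807.4 - 0.2(427) = 722.

P* = 427, Q* = 722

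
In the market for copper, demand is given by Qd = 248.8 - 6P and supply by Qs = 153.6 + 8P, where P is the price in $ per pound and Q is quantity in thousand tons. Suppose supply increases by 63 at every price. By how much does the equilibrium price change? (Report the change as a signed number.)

ΔP = -4.5

The market clears where 248.8 - 6P = 153.6 + 8P. Rearranging, 14P = 95.2, hence P* = 6.8.
Then Q* = 248.8 - 6(6.8) = 208.
After the shift, supply is Qs = 216.6 + 8P.
Re-solving, 14P = 32.2 gives P = 2.3 and Q = 235.
ΔP = 2.3 - 6.8 = -4.5.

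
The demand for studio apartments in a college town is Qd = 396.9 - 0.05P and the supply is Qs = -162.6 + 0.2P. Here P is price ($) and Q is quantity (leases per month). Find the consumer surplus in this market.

Set Qd = Qs: 396.9 - 0.05P = -162.6 + 0.2P, so 559.5 = 0.25P and P* = 2238.
Plugging P* into demand: Q* = 396.9 - 0.05(2238) = 285.
Demand choke price (Qd = 0): P = 396.9/0.05 = 7938. Consumer surplus = ½ × (7938 - 2238) × 285 = 812250.

Consumer surplus = 812250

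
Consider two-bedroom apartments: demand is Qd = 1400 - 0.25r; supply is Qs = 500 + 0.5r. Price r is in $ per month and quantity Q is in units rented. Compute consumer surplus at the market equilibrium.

Consumer surplus = 2420000

At equilibrium Qd = Qs, so 1400 - 0.25r = 500 + 0.5r; collecting terms, 900 = 0.75r and r* = 1200.
Plugging r* into demand: Q* = 1400 - 0.25(1200) = 1100.
Demand choke price (Qd = 0): r = 1400/0.25 = 5600. Consumer surplus = ½ × (5600 - 1200) × 1100 = 2420000.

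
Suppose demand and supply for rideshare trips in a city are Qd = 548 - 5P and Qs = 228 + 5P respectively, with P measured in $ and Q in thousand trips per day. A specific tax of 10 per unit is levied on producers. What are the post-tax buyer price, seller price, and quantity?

P_b = 37, P_s = 27, Q = 363

The tax drives a wedge P_b - P_s = 10. Substituting P_s = P_b - 10 into supply: Qs = 178 + 5P_b.
Market clearing requires 548 - 5P_b = 178 + 5P_b; hence 370 = 10P_b and P_b = 37.
So P_s = 27 and the quantity traded is Q = 548 - 5(37) = 363.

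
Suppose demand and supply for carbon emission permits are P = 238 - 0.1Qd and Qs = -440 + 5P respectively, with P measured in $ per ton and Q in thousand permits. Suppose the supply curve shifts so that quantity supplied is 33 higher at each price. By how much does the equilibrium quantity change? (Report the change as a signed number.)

ΔQ = 22

Solving each curve for Q: Qd = 2380 - 10P.
At equilibrium Qd = Qs, so 2380 - 10P = -440 + 5P; collecting terms, 2820 = 15P and P* = 188.
Substitute back: Q* = 2380 - 10(188) = 500.
After the shift, supply is Qs = -407 + 5P.
New equilibrium: 2787 = 15P, so P = 185.8 and Q = 522.
ΔQ = 522 - 500 = 22.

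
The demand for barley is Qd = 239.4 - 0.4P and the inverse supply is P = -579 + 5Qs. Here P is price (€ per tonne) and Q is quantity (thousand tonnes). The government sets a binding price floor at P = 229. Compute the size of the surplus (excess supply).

In direct form, Qs = 115.8 + 0.2P.
Evaluating both curves at the floor price 229 gives Qd = 147.8, Qs = 161.6.
Surplus = Qs - Qd = 161.6 - 147.8 = 13.8.

Surplus = 13.8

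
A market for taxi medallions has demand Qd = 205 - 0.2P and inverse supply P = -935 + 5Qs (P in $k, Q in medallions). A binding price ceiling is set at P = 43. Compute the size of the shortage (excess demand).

Rewriting in direct form: Qs = 187 + 0.2P.
With P fixed at 43, quantity demanded is 196.4 and quantity supplied is 195.6.
Shortage = Qd - Qs = 196.4 - 195.6 = 0.8.

Shortage = 0.8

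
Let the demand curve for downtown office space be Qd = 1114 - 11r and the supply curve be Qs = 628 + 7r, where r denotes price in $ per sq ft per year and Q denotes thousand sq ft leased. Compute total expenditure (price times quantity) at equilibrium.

Equating demand and supply, 1114 - 11r = 628 + 7r gives 18r = 486, so r* = 27.
Substitute back: Q* = 1114 - 11(27) = 817.
Total expenditure = r* × Q* = 27 × 817 = 22059.

Total expenditure = 22059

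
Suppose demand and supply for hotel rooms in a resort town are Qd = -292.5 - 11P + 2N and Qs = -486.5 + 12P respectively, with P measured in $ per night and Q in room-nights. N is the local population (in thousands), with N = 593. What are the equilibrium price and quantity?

P* = 60, Q* = 233.5

With N = 593, demand is Qd = 893.5 - 11P.
Equating demand and supply, 893.5 - 11P = -486.5 + 12P gives 23P = 1380, so P* = 60.
From the demand curve, Q* = 893.5 - 11(60) = 233.5.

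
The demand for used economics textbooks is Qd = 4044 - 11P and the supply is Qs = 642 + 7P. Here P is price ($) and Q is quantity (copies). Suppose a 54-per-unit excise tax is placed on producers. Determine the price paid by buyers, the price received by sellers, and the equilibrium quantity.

With a tax of 54 on producers, they supply based on the net price P_s = P_b - 54, so Qs = 264 + 7P_b.
Market clearing requires 4044 - 11P_b = 264 + 7P_b; hence 3780 = 18P_b and P_b = 210.
Then P_s = 210 - 54 = 156 and Q = 4044 - 11(210) = 1734.

P_b = 210, P_s = 156, Q = 1734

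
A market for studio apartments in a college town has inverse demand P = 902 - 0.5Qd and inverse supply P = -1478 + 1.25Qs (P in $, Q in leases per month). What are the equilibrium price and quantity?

In direct form, Qd = 1804 - 2P and Qs = 1182.4 + 0.8P.
Equating demand and supply, 1804 - 2P = 1182.4 + 0.8P gives 2.8P = 621.6, so P* = 222.
From the demand curve, Q* = 1804 - 2(222) = 1360.

P* = 222, Q* = 1360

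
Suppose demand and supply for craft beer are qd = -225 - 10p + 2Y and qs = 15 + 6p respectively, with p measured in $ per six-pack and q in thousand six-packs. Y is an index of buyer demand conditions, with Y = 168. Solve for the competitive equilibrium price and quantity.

With Y = 168, demand is qd = 111 - 10p.
The market clears where 111 - 10p = 15 + 6p. Rearranging, 16p = 96, hence p* = 6.
Then q* = 111 - 10(6) = 51.

p* = 6, q* = 51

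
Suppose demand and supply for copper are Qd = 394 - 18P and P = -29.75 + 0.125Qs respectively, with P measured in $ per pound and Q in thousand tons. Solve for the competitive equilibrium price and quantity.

P* = 6, Q* = 286

In direct form, Qs = 238 + 8P.
Set Qd = Qs: 394 - 18P = 238 + 8P, so 156 = 26P and P* = 6.
Plugging P* into demand: Q* = 394 - 18(6) = 286.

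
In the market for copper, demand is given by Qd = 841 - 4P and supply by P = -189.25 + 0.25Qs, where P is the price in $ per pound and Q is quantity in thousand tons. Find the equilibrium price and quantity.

P* = 10.5, Q* = 799

Solving each curve for Q: Qs = 757 + 4P.
The market clears where 841 - 4P = 757 + 4P. Rearranging, 8P = 84, hence P* = 10.5.
Plugging P* into demand: Q* = 841 - 4(10.5) = 799.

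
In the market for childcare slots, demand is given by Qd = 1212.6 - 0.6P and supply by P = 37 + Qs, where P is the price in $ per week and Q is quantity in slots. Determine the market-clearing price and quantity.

In direct form, Qs = -37 + P.
Equating demand and supply, 1212.6 - 0.6P = -37 + P gives 1.6P = 1249.6, so P* = 781.
From the demand curve, Q* = 1212.6 - 0.6(781) = 744.

P* = 781, Q* = 744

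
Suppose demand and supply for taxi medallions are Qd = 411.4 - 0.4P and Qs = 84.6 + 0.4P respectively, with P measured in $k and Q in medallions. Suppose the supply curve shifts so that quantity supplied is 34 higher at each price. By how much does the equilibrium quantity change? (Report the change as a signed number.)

At equilibrium Qd = Qs, so 411.4 - 0.4P = 84.6 + 0.4P; collecting terms, 326.8 = 0.8P and P* = 408.5.
Plugging P* into demand: Q* = 411.4 - 0.4(408.5) = 248.
After the shift, supply is Qs = 118.6 + 0.4P.
The new intersection has 292.8 = 0.8P, i.e. P = 366, Q = 265.
ΔQ = 265 - 248 = 17.

ΔQ = 17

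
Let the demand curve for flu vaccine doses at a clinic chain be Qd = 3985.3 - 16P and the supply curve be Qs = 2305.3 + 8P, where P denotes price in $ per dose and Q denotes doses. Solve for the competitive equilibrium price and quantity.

The market clears where 3985.3 - 16P = 2305.3 + 8P. Rearranging, 24P = 1680, hence P* = 70.
From the demand curve, Q* = 3985.3 - 16(70) = 2865.3.

P* = 70, Q* = 2865.3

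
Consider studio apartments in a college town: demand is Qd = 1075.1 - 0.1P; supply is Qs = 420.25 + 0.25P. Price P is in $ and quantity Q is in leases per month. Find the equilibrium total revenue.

Total revenue = 1661448

Equating demand and supply, 1075.1 - 0.1P = 420.25 + 0.25P gives 0.35P = 654.85, so P* = 1871.
Substitute back: Q* = 1075.1 - 0.1(1871) = 888.
Total revenue = P* × Q* = 1871 × 888 = 1661448.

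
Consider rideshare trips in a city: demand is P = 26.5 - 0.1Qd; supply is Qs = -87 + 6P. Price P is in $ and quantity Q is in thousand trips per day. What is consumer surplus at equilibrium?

Consumer surplus = 101.25

Inverting to quantity form: Qd = 265 - 10P.
Equating demand and supply, 265 - 10P = -87 + 6P gives 16P = 352, so P* = 22.
Substitute back: Q* = 265 - 10(22) = 45.
Demand choke price (Qd = 0): P = 265/10 = 26.5. Consumer surplus = ½ × (26.5 - 22) × 45 = 101.25.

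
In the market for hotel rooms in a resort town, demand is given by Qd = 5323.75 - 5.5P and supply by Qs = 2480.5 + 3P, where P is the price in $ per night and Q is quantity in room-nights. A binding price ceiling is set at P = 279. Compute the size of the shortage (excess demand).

Shortage = 471.75

With P fixed at 279, quantity demanded is 3789.25 and quantity supplied is 3317.5.
Shortage = Qd - Qs = 3789.25 - 3317.5 = 471.75.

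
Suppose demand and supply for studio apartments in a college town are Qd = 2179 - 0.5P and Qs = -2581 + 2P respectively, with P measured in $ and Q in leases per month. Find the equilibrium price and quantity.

P* = 1904, Q* = 1227

Equating demand and supply, 2179 - 0.5P = -2581 + 2P gives 2.5P = 4760, so P* = 1904.
Plugging P* into demand: Q* = 2179 - 0.5(1904) = 1227.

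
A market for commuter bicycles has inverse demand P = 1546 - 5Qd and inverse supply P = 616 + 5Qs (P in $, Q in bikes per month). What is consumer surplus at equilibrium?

Consumer surplus = 21622.5

Rewriting in direct form: Qd = 309.2 - 0.2P and Qs = -123.2 + 0.2P.
The market clears where 309.2 - 0.2P = -123.2 + 0.2P. Rearranging, 0.4P = 432.4, hence P* = 1081.
Substitute back: Q* = 309.2 - 0.2(1081) = 93.
Demand choke price (Qd = 0): P = 309.2/0.2 = 1546. Consumer surplus = ½ × (1546 - 1081) × 93 = 21622.5.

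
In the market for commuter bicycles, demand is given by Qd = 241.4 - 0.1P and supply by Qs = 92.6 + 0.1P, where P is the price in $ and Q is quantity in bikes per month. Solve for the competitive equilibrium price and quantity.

Equating demand and supply, 241.4 - 0.1P = 92.6 + 0.1P gives 0.2P = 148.8, so P* = 744.
Substitute back: Q* = 241.4 - 0.1(744) = 167.

P* = 744, Q* = 167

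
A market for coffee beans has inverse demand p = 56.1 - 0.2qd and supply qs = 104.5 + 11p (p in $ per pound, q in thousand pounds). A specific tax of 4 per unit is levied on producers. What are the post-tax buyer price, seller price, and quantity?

p_b = 13.75, p_s = 9.75, q = 211.75

Solving each curve for q: qd = 280.5 - 5p.
With a tax of 4 on producers, they supply based on the net price p_s = p_b - 4, so qs = 60.5 + 11p_b.
Equate demand and the shifted supply: 280.5 - 5p_b = 60.5 + 11p_b, giving 16p_b = 220, so p_b = 13.75.
Then p_s = 13.75 - 4 = 9.75 and q = 280.5 - 5(13.75) = 211.75.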